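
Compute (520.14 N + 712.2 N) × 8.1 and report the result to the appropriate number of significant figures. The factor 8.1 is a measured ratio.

1.0 × 10^4 N

520.14 N + 712.2 N = 1232.34 N; the sum is limited to 1 decimal place (5 s.f.).
Carrying full precision, 1232.34 × 8.1 = 9981.954 N; 8.1 has 2 s.f., so the result keeps min(5, 2) = 2 s.f.
Rounded to 2 significant figures: 1.0 × 10^4 N.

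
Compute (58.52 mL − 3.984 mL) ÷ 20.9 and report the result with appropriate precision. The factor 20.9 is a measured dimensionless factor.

58.52 mL − 3.984 mL = 54.536 mL; the difference is limited to 2 decimal places (4 s.f.).
Carrying full precision, 54.536 ÷ 20.9 = 2.60937799043… mL; 20.9 has 3 s.f., so the result keeps min(4, 3) = 3 s.f.
Rounded to 3 significant figures: 2.61 mL.

2.61 mL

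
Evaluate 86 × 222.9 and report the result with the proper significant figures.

86 × 222.9 = 19169.4
Multiplication/division keeps the fewest significant figures: 86 → 2 s.f., 222.9 → 4 s.f.; limit is 2.
Rounded to 2 significant figures: 1.9 × 10⁴.

1.9 × 10⁴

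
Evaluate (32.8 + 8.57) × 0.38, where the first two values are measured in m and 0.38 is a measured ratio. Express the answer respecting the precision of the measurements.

32.8 m + 8.57 m = 41.37 m; the sum is limited to 1 decimal place (3 s.f.).
Carrying full precision, 41.37 × 0.38 = 15.7206 m; 0.38 has 2 s.f., so the result keeps min(3, 2) = 2 s.f.
Rounded to 2 significant figures: 16 m.

16 m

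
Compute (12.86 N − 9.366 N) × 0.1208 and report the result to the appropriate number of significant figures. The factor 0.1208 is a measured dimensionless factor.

0.422 N

12.86 N − 9.366 N = 3.494 N; the difference is limited to 2 decimal places (3 s.f.).
Carrying full precision, 3.494 × 0.1208 = 0.4220752 N; 0.1208 has 4 s.f., so the result keeps min(3, 4) = 3 s.f.
Rounded to 3 significant figures: 0.422 N.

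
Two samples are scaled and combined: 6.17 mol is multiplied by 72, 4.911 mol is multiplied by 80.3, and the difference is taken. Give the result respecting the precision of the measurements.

5 × 10¹ mol

6.17 × 72 = 444.24 → 4.4 × 10² mol (2 s.f., last digit at the 10^1 place).
4.911 × 80.3 = 394.3533 → 394 mol (3 s.f., last digit at the 10^0 place).
Difference: 49.8867 mol; keep the coarser place, 10^1.
Result: 5 × 10¹ mol.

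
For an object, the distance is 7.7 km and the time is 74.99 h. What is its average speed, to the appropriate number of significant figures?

average speed = 7.7 km ÷ 74.99 h = 0.102680357381… km/h.
7.7 has 2 significant figures; 74.99 has 4.
Division/multiplication keeps the fewest: 2 significant figures.
Rounded: 0.10 km/h.

0.10 km/h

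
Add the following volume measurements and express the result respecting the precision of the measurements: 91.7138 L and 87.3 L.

91.7138 L + 87.3 L = 179.0138 L.
Addition/subtraction keeps the fewest decimal places: 91.7138 → 4 decimal places, 87.3 → 1 decimal place; limit is 1.
Rounded to 1 decimal place: 179.0 L.

179.0 L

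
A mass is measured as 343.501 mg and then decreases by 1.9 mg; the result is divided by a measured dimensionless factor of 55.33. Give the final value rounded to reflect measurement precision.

6.174 mg

343.501 mg − 1.9 mg = 341.601 mg; the difference is limited to 1 decimal place (4 s.f.).
Carrying full precision, 341.601 ÷ 55.33 = 6.17388396891… mg; 55.33 has 4 s.f., so the result keeps min(4, 4) = 4 s.f.
Rounded to 4 significant figures: 6.174 mg.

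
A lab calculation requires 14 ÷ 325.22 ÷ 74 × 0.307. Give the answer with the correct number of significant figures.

14 ÷ 325.22 ÷ 74 × 0.307 = 0.000178590126933…
Multiplication/division keeps the fewest significant figures: 14 → 2 s.f., 325.22 → 5 s.f., 74 → 2 s.f., 0.307 → 3 s.f.; limit is 2.
Rounded to 2 significant figures: 1.8 × 10^-4.

1.8 × 10^-4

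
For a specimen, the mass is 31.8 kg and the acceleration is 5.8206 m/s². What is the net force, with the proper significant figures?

1.85 × 10² N

net force = 31.8 kg × 5.8206 m/s² = 185.09508 N.
31.8 has 3 significant figures; 5.8206 has 5.
Division/multiplication keeps the fewest: 3 significant figures.
Rounded: 1.85 × 10² N.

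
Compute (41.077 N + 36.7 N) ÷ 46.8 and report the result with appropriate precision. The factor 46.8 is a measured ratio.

41.077 N + 36.7 N = 77.777 N; the sum is limited to 1 decimal place (3 s.f.).
Carrying full precision, 77.777 ÷ 46.8 = 1.6619017094… N; 46.8 has 3 s.f., so the result keeps min(3, 3) = 3 s.f.
Rounded to 3 significant figures: 1.66 N.

1.66 N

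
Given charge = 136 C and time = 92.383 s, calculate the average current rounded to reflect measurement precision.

1.47 A

average current = 136 C ÷ 92.383 s = 1.47213231872… A.
136 has 3 significant figures; 92.383 has 5.
Division/multiplication keeps the fewest: 3 significant figures.
Rounded: 1.47 A.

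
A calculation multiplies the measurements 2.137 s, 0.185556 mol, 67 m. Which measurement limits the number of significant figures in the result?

2.137 s → 4 s.f.; 0.185556 mol → 6 s.f.; 67 m → 2 s.f.
The fewest is 2 significant figures, from 67 m.

67 m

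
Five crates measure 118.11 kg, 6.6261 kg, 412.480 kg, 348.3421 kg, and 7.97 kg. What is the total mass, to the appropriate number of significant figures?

893.53 kg

118.11 kg + 6.6261 kg + 412.480 kg + 348.3421 kg + 7.97 kg = 893.5282 kg.
Addition/subtraction keeps the fewest decimal places: 118.11 → 2 decimal places, 6.6261 → 4 decimal places, 412.480 → 3 decimal places, 348.3421 → 4 decimal places, 7.97 → 2 decimal places; limit is 2.
Rounded to 2 decimal places: 893.53 kg.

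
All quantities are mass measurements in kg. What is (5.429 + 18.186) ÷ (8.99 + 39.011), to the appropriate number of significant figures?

0.4920

5.429 + 18.186 = 23.615, limited to 3 d.p. → 5 s.f.; 8.99 + 39.011 = 48.001, limited to 2 d.p. → 4 s.f.
Carrying full precision, 23.615 ÷ 48.001 = 0.491968917314…; keep min(5, 4) = 4 s.f.
Rounded to 4 significant figures: 0.4920.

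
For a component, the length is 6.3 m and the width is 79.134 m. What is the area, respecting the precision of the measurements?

area = 6.3 m × 79.134 m = 498.5442 m².
6.3 has 2 significant figures; 79.134 has 5.
Division/multiplication keeps the fewest: 2 significant figures.
Rounded: 5.0 × 10² m².

5.0 × 10² m²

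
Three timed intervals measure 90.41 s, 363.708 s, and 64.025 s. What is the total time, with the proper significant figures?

518.14 s

90.41 s + 363.708 s + 64.025 s = 518.143 s.
Addition/subtraction keeps the fewest decimal places: 90.41 → 2 decimal places, 363.708 → 3 decimal places, 64.025 → 3 decimal places; limit is 2.
Rounded to 2 decimal places: 518.14 s.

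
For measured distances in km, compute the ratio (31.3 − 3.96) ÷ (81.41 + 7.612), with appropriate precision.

31.3 − 3.96 = 27.34, limited to 1 d.p. → 3 s.f.; 81.41 + 7.612 = 89.022, limited to 2 d.p. → 4 s.f.
Carrying full precision, 27.34 ÷ 89.022 = 0.307115095145…; keep min(3, 4) = 3 s.f.
Rounded to 3 significant figures: 0.307.

0.307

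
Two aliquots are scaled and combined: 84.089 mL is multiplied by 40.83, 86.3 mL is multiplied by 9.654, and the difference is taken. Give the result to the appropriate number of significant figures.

2600. mL

84.089 × 40.83 = 3433.35387 → 3433 mL (4 s.f., last digit at the 10^0 place).
86.3 × 9.654 = 833.1402 → 833 mL (3 s.f., last digit at the 10^0 place).
Difference: 2600.21367 mL; keep the coarser place, 10^0.
Result: 2600. mL.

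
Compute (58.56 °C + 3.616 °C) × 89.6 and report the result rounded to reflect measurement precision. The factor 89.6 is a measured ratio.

5.57 × 10^3 °C

58.56 °C + 3.616 °C = 62.176 °C; the sum is limited to 2 decimal places (4 s.f.).
Carrying full precision, 62.176 × 89.6 = 5570.9696 °C; 89.6 has 3 s.f., so the result keeps min(4, 3) = 3 s.f.
Rounded to 3 significant figures: 5.57 × 10^3 °C.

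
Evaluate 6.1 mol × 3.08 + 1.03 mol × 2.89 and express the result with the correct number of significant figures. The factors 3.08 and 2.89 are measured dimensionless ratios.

22 mol

6.1 × 3.08 = 18.788 → 19 mol (2 s.f., last digit at the 10^0 place).
1.03 × 2.89 = 2.9767 → 2.98 mol (3 s.f., last digit at the 10^-2 place).
Sum: 21.7647 mol; keep the coarser place, 10^0.
Result: 22 mol.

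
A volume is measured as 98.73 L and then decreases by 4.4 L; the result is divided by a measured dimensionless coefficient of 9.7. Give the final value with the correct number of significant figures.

98.73 L − 4.4 L = 94.33 L; the difference is limited to 1 decimal place (3 s.f.).
Carrying full precision, 94.33 ÷ 9.7 = 9.72474226804… L; 9.7 has 2 s.f., so the result keeps min(3, 2) = 2 s.f.
Rounded to 2 significant figures: 9.7 L.

9.7 L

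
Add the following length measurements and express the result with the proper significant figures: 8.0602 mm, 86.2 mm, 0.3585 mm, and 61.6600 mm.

156.3 mm

8.0602 mm + 86.2 mm + 0.3585 mm + 61.6600 mm = 156.2787 mm.
Addition/subtraction keeps the fewest decimal places: 8.0602 → 4 decimal places, 86.2 → 1 decimal place, 0.3585 → 4 decimal places, 61.6600 → 4 decimal places; limit is 1.
Rounded to 1 decimal place: 156.3 mm.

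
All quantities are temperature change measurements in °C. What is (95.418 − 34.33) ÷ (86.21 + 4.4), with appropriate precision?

95.418 − 34.33 = 61.088, limited to 2 d.p. → 4 s.f.; 86.21 + 4.4 = 90.61, limited to 1 d.p. → 3 s.f.
Carrying full precision, 61.088 ÷ 90.61 = 0.674186072177…; keep min(4, 3) = 3 s.f.
Rounded to 3 significant figures: 0.674.

0.674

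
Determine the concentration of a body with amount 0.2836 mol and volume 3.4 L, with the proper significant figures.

0.083 mol/L

concentration = 0.2836 mol ÷ 3.4 L = 0.0834117647059… mol/L.
0.2836 has 4 significant figures; 3.4 has 2.
Division/multiplication keeps the fewest: 2 significant figures.
Rounded: 0.083 mol/L.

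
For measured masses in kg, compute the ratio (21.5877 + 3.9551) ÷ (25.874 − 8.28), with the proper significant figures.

1.452

21.5877 + 3.9551 = 25.5428, limited to 4 d.p. → 6 s.f.; 25.874 − 8.28 = 17.594, limited to 2 d.p. → 4 s.f.
Carrying full precision, 25.5428 ÷ 17.594 = 1.45179038309…; keep min(6, 4) = 4 s.f.
Rounded to 4 significant figures: 1.452.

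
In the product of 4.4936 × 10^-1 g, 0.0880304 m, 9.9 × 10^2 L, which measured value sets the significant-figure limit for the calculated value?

4.4936 × 10^-1 g → 5 s.f.; 0.0880304 m → 6 s.f.; 9.9 × 10^2 L → 2 s.f.
The fewest is 2 significant figures, from 9.9 × 10^2 L.

9.9 × 10^2 L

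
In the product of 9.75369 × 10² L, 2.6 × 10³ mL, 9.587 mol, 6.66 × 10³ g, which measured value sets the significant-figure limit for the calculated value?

2.6 × 10³ mL

9.75369 × 10² L → 6 s.f.; 2.6 × 10³ mL → 2 s.f.; 9.587 mol → 4 s.f.; 6.66 × 10³ g → 3 s.f.
The fewest is 2 significant figures, from 2.6 × 10³ mL.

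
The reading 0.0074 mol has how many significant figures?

2

0.0074: leading zeros are not significant.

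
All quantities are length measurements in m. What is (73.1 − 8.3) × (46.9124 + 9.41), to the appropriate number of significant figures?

3.65 × 10³ m²

73.1 − 8.3 = 64.8, limited to 1 d.p. → 3 s.f.; 46.9124 + 9.41 = 56.3224, limited to 2 d.p. → 4 s.f.
Carrying full precision, 64.8 × 56.3224 = 3649.69152; keep min(3, 4) = 3 s.f.
Rounded to 3 significant figures: 3.65 × 10³ m².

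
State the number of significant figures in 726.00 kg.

726.00: trailing zeros after a decimal point are significant.

5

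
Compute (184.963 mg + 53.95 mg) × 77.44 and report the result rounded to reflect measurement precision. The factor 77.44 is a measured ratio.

1.850 × 10⁴ mg

184.963 mg + 53.95 mg = 238.913 mg; the sum is limited to 2 decimal places (5 s.f.).
Carrying full precision, 238.913 × 77.44 = 18501.42272 mg; 77.44 has 4 s.f., so the result keeps min(5, 4) = 4 s.f.
Rounded to 4 significant figures: 1.850 × 10⁴ mg.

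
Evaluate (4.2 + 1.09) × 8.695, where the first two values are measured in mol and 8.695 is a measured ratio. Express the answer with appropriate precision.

4.2 mol + 1.09 mol = 5.29 mol; the sum is limited to 1 decimal place (2 s.f.).
Carrying full precision, 5.29 × 8.695 = 45.99655 mol; 8.695 has 4 s.f., so the result keeps min(2, 4) = 2 s.f.
Rounded to 2 significant figures: 46 mol.

46 mol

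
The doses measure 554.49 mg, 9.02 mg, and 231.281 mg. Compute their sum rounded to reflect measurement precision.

554.49 mg + 9.02 mg + 231.281 mg = 794.791 mg.
Addition/subtraction keeps the fewest decimal places: 554.49 → 2 decimal places, 9.02 → 2 decimal places, 231.281 → 3 decimal places; limit is 2.
Rounded to 2 decimal places: 794.79 mg.

794.79 mg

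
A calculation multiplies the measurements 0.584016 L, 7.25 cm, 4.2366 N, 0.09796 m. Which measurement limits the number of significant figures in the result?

7.25 cm

0.584016 L → 6 s.f.; 7.25 cm → 3 s.f.; 4.2366 N → 5 s.f.; 0.09796 m → 4 s.f.
The fewest is 3 significant figures, from 7.25 cm.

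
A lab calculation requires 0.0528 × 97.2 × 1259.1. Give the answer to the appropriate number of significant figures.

6.46 × 10^3

0.0528 × 97.2 × 1259.1 = 6461.902656
Multiplication/division keeps the fewest significant figures: 0.0528 → 3 s.f., 97.2 → 3 s.f., 1259.1 → 5 s.f.; limit is 3.
Rounded to 3 significant figures: 6.46 × 10^3.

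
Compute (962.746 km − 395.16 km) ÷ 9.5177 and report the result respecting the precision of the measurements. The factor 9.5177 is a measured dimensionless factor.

962.746 km − 395.16 km = 567.586 km; the difference is limited to 2 decimal places (5 s.f.).
Carrying full precision, 567.586 ÷ 9.5177 = 59.634785715… km; 9.5177 has 5 s.f., so the result keeps min(5, 5) = 5 s.f.
Rounded to 5 significant figures: 59.635 km.

59.635 km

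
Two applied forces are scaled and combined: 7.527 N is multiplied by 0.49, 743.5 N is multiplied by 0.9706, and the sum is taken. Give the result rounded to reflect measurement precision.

725.3 N

7.527 × 0.49 = 3.68823 → 3.7 N (2 s.f., last digit at the 10^-1 place).
743.5 × 0.9706 = 721.6411 → 721.6 N (4 s.f., last digit at the 10^-1 place).
Sum: 725.32933 N; keep the coarser place, 10^-1.
Result: 725.3 N.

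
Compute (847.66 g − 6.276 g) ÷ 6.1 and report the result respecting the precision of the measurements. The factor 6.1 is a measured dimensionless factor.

847.66 g − 6.276 g = 841.384 g; the difference is limited to 2 decimal places (5 s.f.).
Carrying full precision, 841.384 ÷ 6.1 = 137.931803279… g; 6.1 has 2 s.f., so the result keeps min(5, 2) = 2 s.f.
Rounded to 2 significant figures: 1.4 × 10^2 g.

1.4 × 10^2 g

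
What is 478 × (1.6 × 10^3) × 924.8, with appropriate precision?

478 × (1.6 × 10^3) × 924.8 = 707287040
Multiplication/division keeps the fewest significant figures: 478 → 3 s.f., 1.6 × 10^3 → 2 s.f., 924.8 → 4 s.f.; limit is 2.
Rounded to 2 significant figures: 7.1 × 10^8.

7.1 × 10^8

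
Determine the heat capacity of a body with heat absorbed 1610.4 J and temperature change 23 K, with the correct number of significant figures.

70. J/K

heat capacity = 1610.4 J ÷ 23 K = 70.0173913043… J/K.
1610.4 has 5 significant figures; 23 has 2.
Division/multiplication keeps the fewest: 2 significant figures.
Rounded: 70. J/K.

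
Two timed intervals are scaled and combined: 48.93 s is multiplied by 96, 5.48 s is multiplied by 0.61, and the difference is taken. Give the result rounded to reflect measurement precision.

48.93 × 96 = 4697.28 → 4.7 × 10³ s (2 s.f., last digit at the 10^2 place).
5.48 × 0.61 = 3.3428 → 3.3 s (2 s.f., last digit at the 10^-1 place).
Difference: 4693.9372 s; keep the coarser place, 10^2.
Result: 4.7 × 10³ s.

4.7 × 10³ s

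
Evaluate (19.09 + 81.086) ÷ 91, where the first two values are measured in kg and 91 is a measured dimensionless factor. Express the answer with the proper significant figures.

1.1 kg

19.09 kg + 81.086 kg = 100.176 kg; the sum is limited to 2 decimal places (5 s.f.).
Carrying full precision, 100.176 ÷ 91 = 1.10083516484… kg; 91 has 2 s.f., so the result keeps min(5, 2) = 2 s.f.
Rounded to 2 significant figures: 1.1 kg.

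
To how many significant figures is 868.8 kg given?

868.8: every digit is nonzero and significant.

4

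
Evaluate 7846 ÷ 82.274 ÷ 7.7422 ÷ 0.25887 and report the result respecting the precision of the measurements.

47.58

7846 ÷ 82.274 ÷ 7.7422 ÷ 0.25887 = 47.5816591603…
Multiplication/division keeps the fewest significant figures: 7846 → 4 s.f., 82.274 → 5 s.f., 7.7422 → 5 s.f., 0.25887 → 5 s.f.; limit is 4.
Rounded to 4 significant figures: 47.58.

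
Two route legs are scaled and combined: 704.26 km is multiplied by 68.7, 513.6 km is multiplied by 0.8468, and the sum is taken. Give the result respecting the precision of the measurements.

4.88 × 10⁴ km

704.26 × 68.7 = 48382.662 → 4.84 × 10⁴ km (3 s.f., last digit at the 10^2 place).
513.6 × 0.8468 = 434.91648 → 434.9 km (4 s.f., last digit at the 10^-1 place).
Sum: 48817.57848 km; keep the coarser place, 10^2.
Result: 4.88 × 10⁴ km.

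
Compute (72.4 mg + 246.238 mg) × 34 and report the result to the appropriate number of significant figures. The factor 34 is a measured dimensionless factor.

1.1 × 10^4 mg

72.4 mg + 246.238 mg = 318.638 mg; the sum is limited to 1 decimal place (4 s.f.).
Carrying full precision, 318.638 × 34 = 10833.692 mg; 34 has 2 s.f., so the result keeps min(4, 2) = 2 s.f.
Rounded to 2 significant figures: 1.1 × 10^4 mg.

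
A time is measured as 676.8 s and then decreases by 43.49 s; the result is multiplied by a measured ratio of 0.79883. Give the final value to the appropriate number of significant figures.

676.8 s − 43.49 s = 633.31 s; the difference is limited to 1 decimal place (4 s.f.).
Carrying full precision, 633.31 × 0.79883 = 505.9070273 s; 0.79883 has 5 s.f., so the result keeps min(4, 5) = 4 s.f.
Rounded to 4 significant figures: 505.9 s.

505.9 s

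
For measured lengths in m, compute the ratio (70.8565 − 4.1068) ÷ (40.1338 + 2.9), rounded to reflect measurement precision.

70.8565 − 4.1068 = 66.7497, limited to 4 d.p. → 6 s.f.; 40.1338 + 2.9 = 43.0338, limited to 1 d.p. → 3 s.f.
Carrying full precision, 66.7497 ÷ 43.0338 = 1.5510993684…; keep min(6, 3) = 3 s.f.
Rounded to 3 significant figures: 1.55.

1.55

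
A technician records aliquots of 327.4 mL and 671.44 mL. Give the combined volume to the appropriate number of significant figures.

327.4 mL + 671.44 mL = 998.84 mL.
Addition/subtraction keeps the fewest decimal places: 327.4 → 1 decimal place, 671.44 → 2 decimal places; limit is 1.
Rounded to 1 decimal place: 998.8 mL.

998.8 mL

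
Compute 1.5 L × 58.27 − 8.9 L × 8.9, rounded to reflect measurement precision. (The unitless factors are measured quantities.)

1.5 × 58.27 = 87.405 → 87 L (2 s.f., last digit at the 10^0 place).
8.9 × 8.9 = 79.21 → 79 L (2 s.f., last digit at the 10^0 place).
Difference: 8.195 L; keep the coarser place, 10^0.
Result: 8 L.

8 L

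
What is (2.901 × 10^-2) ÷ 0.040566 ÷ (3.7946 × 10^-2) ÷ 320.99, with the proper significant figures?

5.871 × 10^-2

(2.901 × 10^-2) ÷ 0.040566 ÷ (3.7946 × 10^-2) ÷ 320.99 = 0.0587121571769…
Multiplication/division keeps the fewest significant figures: 2.901 × 10^-2 → 4 s.f., 0.040566 → 5 s.f., 3.7946 × 10^-2 → 5 s.f., 320.99 → 5 s.f.; limit is 4.
Rounded to 4 significant figures: 5.871 × 10^-2.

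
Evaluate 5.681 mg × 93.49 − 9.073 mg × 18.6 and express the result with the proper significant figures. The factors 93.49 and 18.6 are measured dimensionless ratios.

362 mg

5.681 × 93.49 = 531.11669 → 531.1 mg (4 s.f., last digit at the 10^-1 place).
9.073 × 18.6 = 168.7578 → 169 mg (3 s.f., last digit at the 10^0 place).
Difference: 362.35889 mg; keep the coarser place, 10^0.
Result: 362 mg.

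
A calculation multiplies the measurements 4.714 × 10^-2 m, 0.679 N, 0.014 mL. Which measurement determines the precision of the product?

4.714 × 10^-2 m → 4 s.f.; 0.679 N → 3 s.f.; 0.014 mL → 2 s.f.
The fewest is 2 significant figures, from 0.014 mL.

0.014 mL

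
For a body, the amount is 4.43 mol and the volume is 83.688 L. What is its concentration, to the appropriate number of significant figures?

0.0529 mol/L

concentration = 4.43 mol ÷ 83.688 L = 0.0529347098748… mol/L.
4.43 has 3 significant figures; 83.688 has 5.
Division/multiplication keeps the fewest: 3 significant figures.
Rounded: 0.0529 mol/L.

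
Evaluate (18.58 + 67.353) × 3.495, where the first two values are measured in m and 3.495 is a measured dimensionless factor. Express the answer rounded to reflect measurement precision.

18.58 m + 67.353 m = 85.933 m; the sum is limited to 2 decimal places (4 s.f.).
Carrying full precision, 85.933 × 3.495 = 300.335835 m; 3.495 has 4 s.f., so the result keeps min(4, 4) = 4 s.f.
Rounded to 4 significant figures: 300.3 m.

300.3 m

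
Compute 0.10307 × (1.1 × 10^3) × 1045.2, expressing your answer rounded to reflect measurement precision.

0.10307 × (1.1 × 10^3) × 1045.2 = 118501.6404
Multiplication/division keeps the fewest significant figures: 0.10307 → 5 s.f., 1.1 × 10^3 → 2 s.f., 1045.2 → 5 s.f.; limit is 2.
Rounded to 2 significant figures: 1.2 × 10^5.

1.2 × 10^5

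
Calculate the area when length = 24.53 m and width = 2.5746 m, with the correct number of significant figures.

area = 24.53 m × 2.5746 m = 63.154938 m².
24.53 has 4 significant figures; 2.5746 has 5.
Division/multiplication keeps the fewest: 4 significant figures.
Rounded: 63.15 m².

63.15 m²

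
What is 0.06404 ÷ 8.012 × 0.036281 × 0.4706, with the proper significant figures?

1.365 × 10^-4

0.06404 ÷ 8.012 × 0.036281 × 0.4706 = 0.000136471370937…
Multiplication/division keeps the fewest significant figures: 0.06404 → 4 s.f., 8.012 → 4 s.f., 0.036281 → 5 s.f., 0.4706 → 4 s.f.; limit is 4.
Rounded to 4 significant figures: 1.365 × 10^-4.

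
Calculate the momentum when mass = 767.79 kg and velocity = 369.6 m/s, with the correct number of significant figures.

momentum = 767.79 kg × 369.6 m/s = 283775.184 kg·m/s.
767.79 has 5 significant figures; 369.6 has 4.
Division/multiplication keeps the fewest: 4 significant figures.
Rounded: 2.838 × 10⁵ kg·m/s.

2.838 × 10⁵ kg·m/s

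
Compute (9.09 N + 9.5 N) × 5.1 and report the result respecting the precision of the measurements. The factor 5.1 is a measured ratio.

95 N

9.09 N + 9.5 N = 18.59 N; the sum is limited to 1 decimal place (3 s.f.).
Carrying full precision, 18.59 × 5.1 = 94.809 N; 5.1 has 2 s.f., so the result keeps min(3, 2) = 2 s.f.
Rounded to 2 significant figures: 95 N.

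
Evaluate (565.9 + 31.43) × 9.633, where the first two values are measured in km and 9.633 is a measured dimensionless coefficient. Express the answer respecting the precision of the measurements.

5754 km

565.9 km + 31.43 km = 597.33 km; the sum is limited to 1 decimal place (4 s.f.).
Carrying full precision, 597.33 × 9.633 = 5754.07989 km; 9.633 has 4 s.f., so the result keeps min(4, 4) = 4 s.f.
Rounded to 4 significant figures: 5754 km.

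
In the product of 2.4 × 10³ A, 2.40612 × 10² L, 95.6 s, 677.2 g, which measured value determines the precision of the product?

2.4 × 10³ A

2.4 × 10³ A → 2 s.f.; 2.40612 × 10² L → 6 s.f.; 95.6 s → 3 s.f.; 677.2 g → 4 s.f.
The fewest is 2 significant figures, from 2.4 × 10³ A.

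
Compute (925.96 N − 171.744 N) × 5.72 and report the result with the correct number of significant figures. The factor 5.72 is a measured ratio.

4.31 × 10^3 N

925.96 N − 171.744 N = 754.216 N; the difference is limited to 2 decimal places (5 s.f.).
Carrying full precision, 754.216 × 5.72 = 4314.11552 N; 5.72 has 3 s.f., so the result keeps min(5, 3) = 3 s.f.
Rounded to 3 significant figures: 4.31 × 10^3 N.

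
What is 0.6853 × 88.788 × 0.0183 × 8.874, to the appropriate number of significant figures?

9.88

0.6853 × 88.788 × 0.0183 × 8.874 = 9.88110511414…
Multiplication/division keeps the fewest significant figures: 0.6853 → 4 s.f., 88.788 → 5 s.f., 0.0183 → 3 s.f., 8.874 → 4 s.f.; limit is 3.
Rounded to 3 significant figures: 9.88.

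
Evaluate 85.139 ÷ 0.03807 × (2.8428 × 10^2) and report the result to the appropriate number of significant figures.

85.139 ÷ 0.03807 × (2.8428 × 10^2) = 635758.206462…
Multiplication/division keeps the fewest significant figures: 85.139 → 5 s.f., 0.03807 → 4 s.f., 2.8428 × 10^2 → 5 s.f.; limit is 4.
Rounded to 4 significant figures: 6.358 × 10^5.

6.358 × 10^5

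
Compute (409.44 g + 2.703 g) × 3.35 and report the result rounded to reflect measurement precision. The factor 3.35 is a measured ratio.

409.44 g + 2.703 g = 412.143 g; the sum is limited to 2 decimal places (5 s.f.).
Carrying full precision, 412.143 × 3.35 = 1380.67905 g; 3.35 has 3 s.f., so the result keeps min(5, 3) = 3 s.f.
Rounded to 3 significant figures: 1.38 × 10^3 g.

1.38 × 10^3 g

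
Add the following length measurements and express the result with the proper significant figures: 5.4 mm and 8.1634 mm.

5.4 mm + 8.1634 mm = 13.5634 mm.
Addition/subtraction keeps the fewest decimal places: 5.4 → 1 decimal place, 8.1634 → 4 decimal places; limit is 1.
Rounded to 1 decimal place: 13.6 mm.

13.6 mm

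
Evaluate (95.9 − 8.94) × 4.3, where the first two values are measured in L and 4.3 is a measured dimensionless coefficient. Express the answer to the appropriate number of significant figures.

95.9 L − 8.94 L = 86.96 L; the difference is limited to 1 decimal place (3 s.f.).
Carrying full precision, 86.96 × 4.3 = 373.928 L; 4.3 has 2 s.f., so the result keeps min(3, 2) = 2 s.f.
Rounded to 2 significant figures: 3.7 × 10² L.

3.7 × 10² L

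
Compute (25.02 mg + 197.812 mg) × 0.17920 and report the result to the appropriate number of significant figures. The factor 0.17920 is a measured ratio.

25.02 mg + 197.812 mg = 222.832 mg; the sum is limited to 2 decimal places (5 s.f.).
Carrying full precision, 222.832 × 0.17920 = 39.9314944 mg; 0.17920 has 5 s.f., so the result keeps min(5, 5) = 5 s.f.
Rounded to 5 significant figures: 39.931 mg.

39.931 mg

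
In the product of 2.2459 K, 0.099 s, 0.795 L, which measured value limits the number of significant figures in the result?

2.2459 K → 5 s.f.; 0.099 s → 2 s.f.; 0.795 L → 3 s.f.
The fewest is 2 significant figures, from 0.099 s.

0.099 s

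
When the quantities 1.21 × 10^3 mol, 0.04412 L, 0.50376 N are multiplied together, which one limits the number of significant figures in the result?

1.21 × 10^3 mol

1.21 × 10^3 mol → 3 s.f.; 0.04412 L → 4 s.f.; 0.50376 N → 5 s.f.
The fewest is 3 significant figures, from 1.21 × 10^3 mol.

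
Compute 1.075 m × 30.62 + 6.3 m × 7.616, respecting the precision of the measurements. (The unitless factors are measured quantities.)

81 m

1.075 × 30.62 = 32.9165 → 32.92 m (4 s.f., last digit at the 10^-2 place).
6.3 × 7.616 = 47.9808 → 48 m (2 s.f., last digit at the 10^0 place).
Sum: 80.8973 m; keep the coarser place, 10^0.
Result: 81 m.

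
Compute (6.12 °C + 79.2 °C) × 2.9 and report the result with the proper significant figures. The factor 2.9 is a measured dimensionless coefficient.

6.12 °C + 79.2 °C = 85.32 °C; the sum is limited to 1 decimal place (3 s.f.).
Carrying full precision, 85.32 × 2.9 = 247.428 °C; 2.9 has 2 s.f., so the result keeps min(3, 2) = 2 s.f.
Rounded to 2 significant figures: 2.5 × 10² °C.

2.5 × 10² °C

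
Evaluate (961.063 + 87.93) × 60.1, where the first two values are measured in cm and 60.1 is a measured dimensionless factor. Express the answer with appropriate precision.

961.063 cm + 87.93 cm = 1048.993 cm; the sum is limited to 2 decimal places (6 s.f.).
Carrying full precision, 1048.993 × 60.1 = 63044.4793 cm; 60.1 has 3 s.f., so the result keeps min(6, 3) = 3 s.f.
Rounded to 3 significant figures: 6.30 × 10^4 cm.

6.30 × 10^4 cm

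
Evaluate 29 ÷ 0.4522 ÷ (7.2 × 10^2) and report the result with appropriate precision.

29 ÷ 0.4522 ÷ (7.2 × 10^2) = 0.0890707160057…
Multiplication/division keeps the fewest significant figures: 29 → 2 s.f., 0.4522 → 4 s.f., 7.2 × 10^2 → 2 s.f.; limit is 2.
Rounded to 2 significant figures: 0.089.

0.089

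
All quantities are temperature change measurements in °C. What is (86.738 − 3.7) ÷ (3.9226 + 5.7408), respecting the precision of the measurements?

86.738 − 3.7 = 83.038, limited to 1 d.p. → 3 s.f.; 3.9226 + 5.7408 = 9.6634, limited to 4 d.p. → 5 s.f.
Carrying full precision, 83.038 ÷ 9.6634 = 8.59304178653…; keep min(3, 5) = 3 s.f.
Rounded to 3 significant figures: 8.59.

8.59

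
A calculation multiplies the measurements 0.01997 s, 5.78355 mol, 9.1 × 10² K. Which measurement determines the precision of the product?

0.01997 s → 4 s.f.; 5.78355 mol → 6 s.f.; 9.1 × 10² K → 2 s.f.
The fewest is 2 significant figures, from 9.1 × 10² K.

9.1 × 10² K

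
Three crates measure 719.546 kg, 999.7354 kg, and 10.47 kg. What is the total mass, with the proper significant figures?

1729.75 kg

719.546 kg + 999.7354 kg + 10.47 kg = 1729.7514 kg.
Addition/subtraction keeps the fewest decimal places: 719.546 → 3 decimal places, 999.7354 → 4 decimal places, 10.47 → 2 decimal places; limit is 2.
Rounded to 2 decimal places: 1729.75 kg.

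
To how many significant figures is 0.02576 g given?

0.02576: leading zeros are not significant.

4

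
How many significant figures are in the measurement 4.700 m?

4

4.700: trailing zeros after a decimal point are significant.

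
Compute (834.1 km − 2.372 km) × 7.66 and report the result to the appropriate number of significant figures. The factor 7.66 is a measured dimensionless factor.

834.1 km − 2.372 km = 831.728 km; the difference is limited to 1 decimal place (4 s.f.).
Carrying full precision, 831.728 × 7.66 = 6371.03648 km; 7.66 has 3 s.f., so the result keeps min(4, 3) = 3 s.f.
Rounded to 3 significant figures: 6.37 × 10³ km.

6.37 × 10³ km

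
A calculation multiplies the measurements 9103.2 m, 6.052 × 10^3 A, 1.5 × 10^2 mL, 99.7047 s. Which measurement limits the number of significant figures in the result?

9103.2 m → 5 s.f.; 6.052 × 10^3 A → 4 s.f.; 1.5 × 10^2 mL → 2 s.f.; 99.7047 s → 6 s.f.
The fewest is 2 significant figures, from 1.5 × 10^2 mL.

1.5 × 10^2 mL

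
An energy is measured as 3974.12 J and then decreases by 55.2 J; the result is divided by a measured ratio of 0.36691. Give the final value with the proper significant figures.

3974.12 J − 55.2 J = 3918.92 J; the difference is limited to 1 decimal place (5 s.f.).
Carrying full precision, 3918.92 ÷ 0.36691 = 10680.875419… J; 0.36691 has 5 s.f., so the result keeps min(5, 5) = 5 s.f.
Rounded to 5 significant figures: 10681 J.

10681 J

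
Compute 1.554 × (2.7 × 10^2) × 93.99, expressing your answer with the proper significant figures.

3.9 × 10^4

1.554 × (2.7 × 10^2) × 93.99 = 39436.3242
Multiplication/division keeps the fewest significant figures: 1.554 → 4 s.f., 2.7 × 10^2 → 2 s.f., 93.99 → 4 s.f.; limit is 2.
Rounded to 2 significant figures: 3.9 × 10^4.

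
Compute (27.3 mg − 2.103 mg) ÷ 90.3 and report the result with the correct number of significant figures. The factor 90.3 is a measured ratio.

0.279 mg

27.3 mg − 2.103 mg = 25.197 mg; the difference is limited to 1 decimal place (3 s.f.).
Carrying full precision, 25.197 ÷ 90.3 = 0.27903654485… mg; 90.3 has 3 s.f., so the result keeps min(3, 3) = 3 s.f.
Rounded to 3 significant figures: 0.279 mg.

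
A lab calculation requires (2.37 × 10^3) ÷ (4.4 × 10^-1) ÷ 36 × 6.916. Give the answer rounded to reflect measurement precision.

1.0 × 10^3

(2.37 × 10^3) ÷ (4.4 × 10^-1) ÷ 36 × 6.916 = 1034.78030303…
Multiplication/division keeps the fewest significant figures: 2.37 × 10^3 → 3 s.f., 4.4 × 10^-1 → 2 s.f., 36 → 2 s.f., 6.916 → 4 s.f.; limit is 2.
Rounded to 2 significant figures: 1.0 × 10^3.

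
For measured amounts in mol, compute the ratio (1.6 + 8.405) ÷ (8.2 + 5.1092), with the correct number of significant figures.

1.6 + 8.405 = 10.005, limited to 1 d.p. → 3 s.f.; 8.2 + 5.1092 = 13.3092, limited to 1 d.p. → 3 s.f.
Carrying full precision, 10.005 ÷ 13.3092 = 0.751735641511…; keep min(3, 3) = 3 s.f.
Rounded to 3 significant figures: 0.752.

0.752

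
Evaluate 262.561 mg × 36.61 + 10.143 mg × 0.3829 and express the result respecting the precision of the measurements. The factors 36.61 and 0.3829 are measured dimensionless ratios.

262.561 × 36.61 = 9612.35821 → 9612 mg (4 s.f., last digit at the 10^0 place).
10.143 × 0.3829 = 3.8837547 → 3.884 mg (4 s.f., last digit at the 10^-3 place).
Sum: 9616.2419647 mg; keep the coarser place, 10^0.
Result: 9616 mg.

9616 mg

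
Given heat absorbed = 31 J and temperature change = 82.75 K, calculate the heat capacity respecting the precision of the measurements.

heat capacity = 31 J ÷ 82.75 K = 0.374622356495… J/K.
31 has 2 significant figures; 82.75 has 4.
Division/multiplication keeps the fewest: 2 significant figures.
Rounded: 0.37 J/K.

0.37 J/K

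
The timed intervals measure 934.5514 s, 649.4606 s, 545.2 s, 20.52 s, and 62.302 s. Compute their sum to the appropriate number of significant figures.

934.5514 s + 649.4606 s + 545.2 s + 20.52 s + 62.302 s = 2212.0340 s.
Addition/subtraction keeps the fewest decimal places: 934.5514 → 4 decimal places, 649.4606 → 4 decimal places, 545.2 → 1 decimal place, 20.52 → 2 decimal places, 62.302 → 3 decimal places; limit is 1.
Rounded to 1 decimal place: 2.2120 × 10³ s.

2.2120 × 10³ s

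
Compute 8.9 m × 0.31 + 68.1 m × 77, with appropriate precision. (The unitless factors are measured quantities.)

8.9 × 0.31 = 2.759 → 2.8 m (2 s.f., last digit at the 10^-1 place).
68.1 × 77 = 5243.7 → 5.2 × 10³ m (2 s.f., last digit at the 10^2 place).
Sum: 5246.459 m; keep the coarser place, 10^2.
Result: 5.2 × 10³ m.

5.2 × 10³ m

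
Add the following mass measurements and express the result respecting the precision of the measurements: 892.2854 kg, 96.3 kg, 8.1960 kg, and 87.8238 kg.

892.2854 kg + 96.3 kg + 8.1960 kg + 87.8238 kg = 1084.6052 kg.
Addition/subtraction keeps the fewest decimal places: 892.2854 → 4 decimal places, 96.3 → 1 decimal place, 8.1960 → 4 decimal places, 87.8238 → 4 decimal places; limit is 1.
Rounded to 1 decimal place: 1084.6 kg.

1084.6 kg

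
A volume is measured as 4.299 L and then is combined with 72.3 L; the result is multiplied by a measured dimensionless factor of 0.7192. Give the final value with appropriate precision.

4.299 L + 72.3 L = 76.599 L; the sum is limited to 1 decimal place (3 s.f.).
Carrying full precision, 76.599 × 0.7192 = 55.0900008 L; 0.7192 has 4 s.f., so the result keeps min(3, 4) = 3 s.f.
Rounded to 3 significant figures: 55.1 L.

55.1 L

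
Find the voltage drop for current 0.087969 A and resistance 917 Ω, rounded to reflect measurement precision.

voltage drop = 0.087969 A × 917 Ω = 80.667573 V.
0.087969 has 5 significant figures; 917 has 3.
Division/multiplication keeps the fewest: 3 significant figures.
Rounded: 80.7 V.

80.7 V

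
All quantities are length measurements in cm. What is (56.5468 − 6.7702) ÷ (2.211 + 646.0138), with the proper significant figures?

56.5468 − 6.7702 = 49.7766, limited to 4 d.p. → 6 s.f.; 2.211 + 646.0138 = 648.2248, limited to 3 d.p. → 6 s.f.
Carrying full precision, 49.7766 ÷ 648.2248 = 0.0767891015586…; keep min(6, 6) = 6 s.f.
Rounded to 6 significant figures: 0.0767891.

0.0767891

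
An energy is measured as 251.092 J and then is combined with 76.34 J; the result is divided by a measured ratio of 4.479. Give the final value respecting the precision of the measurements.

251.092 J + 76.34 J = 327.432 J; the sum is limited to 2 decimal places (5 s.f.).
Carrying full precision, 327.432 ÷ 4.479 = 73.1038178165… J; 4.479 has 4 s.f., so the result keeps min(5, 4) = 4 s.f.
Rounded to 4 significant figures: 73.10 J.

73.10 J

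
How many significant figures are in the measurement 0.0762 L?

0.0762: leading zeros are not significant.

3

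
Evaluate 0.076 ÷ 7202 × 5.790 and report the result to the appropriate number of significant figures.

0.076 ÷ 7202 × 5.790 = 0.0000610996945293…
Multiplication/division keeps the fewest significant figures: 0.076 → 2 s.f., 7202 → 4 s.f., 5.790 → 4 s.f.; limit is 2.
Rounded to 2 significant figures: 6.1 × 10^-5.

6.1 × 10^-5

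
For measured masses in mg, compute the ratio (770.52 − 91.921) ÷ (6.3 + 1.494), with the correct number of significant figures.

770.52 − 91.921 = 678.599, limited to 2 d.p. → 5 s.f.; 6.3 + 1.494 = 7.794, limited to 1 d.p. → 2 s.f.
Carrying full precision, 678.599 ÷ 7.794 = 87.066846292…; keep min(5, 2) = 2 s.f.
Rounded to 2 significant figures: 87.

87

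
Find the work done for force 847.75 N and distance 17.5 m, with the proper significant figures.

work done = 847.75 N × 17.5 m = 14835.625 J.
847.75 has 5 significant figures; 17.5 has 3.
Division/multiplication keeps the fewest: 3 significant figures.
Rounded: 1.48 × 10^4 J.

1.48 × 10^4 J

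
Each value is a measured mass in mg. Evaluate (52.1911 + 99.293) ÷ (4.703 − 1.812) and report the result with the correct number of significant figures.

52.40

52.1911 + 99.293 = 151.4841, limited to 3 d.p. → 6 s.f.; 4.703 − 1.812 = 2.891, limited to 3 d.p. → 4 s.f.
Carrying full precision, 151.4841 ÷ 2.891 = 52.3985126254…; keep min(6, 4) = 4 s.f.
Rounded to 4 significant figures: 52.40.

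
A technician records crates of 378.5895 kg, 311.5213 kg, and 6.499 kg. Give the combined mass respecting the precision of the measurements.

378.5895 kg + 311.5213 kg + 6.499 kg = 696.6098 kg.
Addition/subtraction keeps the fewest decimal places: 378.5895 → 4 decimal places, 311.5213 → 4 decimal places, 6.499 → 3 decimal places; limit is 3.
Rounded to 3 decimal places: 696.610 kg.

696.610 kg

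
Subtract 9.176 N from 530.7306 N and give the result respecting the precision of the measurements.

5.21555 × 10^2 N

530.7306 N − 9.176 N = 521.5546 N.
Addition/subtraction keeps the fewest decimal places: 530.7306 → 4 decimal places, 9.176 → 3 decimal places; limit is 3.
Rounded to 3 decimal places: 5.21555 × 10^2 N.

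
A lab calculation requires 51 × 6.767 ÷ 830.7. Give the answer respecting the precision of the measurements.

51 × 6.767 ÷ 830.7 = 0.415453232214…
Multiplication/division keeps the fewest significant figures: 51 → 2 s.f., 6.767 → 4 s.f., 830.7 → 4 s.f.; limit is 2.
Rounded to 2 significant figures: 0.42.

0.42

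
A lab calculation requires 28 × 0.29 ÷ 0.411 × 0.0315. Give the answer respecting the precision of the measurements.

0.62

28 × 0.29 ÷ 0.411 × 0.0315 = 0.622335766423…
Multiplication/division keeps the fewest significant figures: 28 → 2 s.f., 0.29 → 2 s.f., 0.411 → 3 s.f., 0.0315 → 3 s.f.; limit is 2.
Rounded to 2 significant figures: 0.62.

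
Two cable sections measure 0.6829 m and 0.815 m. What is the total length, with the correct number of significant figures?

0.6829 m + 0.815 m = 1.4979 m.
Addition/subtraction keeps the fewest decimal places: 0.6829 → 4 decimal places, 0.815 → 3 decimal places; limit is 3.
Rounded to 3 decimal places: 1.498 m.

1.498 m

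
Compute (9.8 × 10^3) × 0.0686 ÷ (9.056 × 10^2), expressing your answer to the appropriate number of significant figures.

(9.8 × 10^3) × 0.0686 ÷ (9.056 × 10^2) = 0.742358657244…
Multiplication/division keeps the fewest significant figures: 9.8 × 10^3 → 2 s.f., 0.0686 → 3 s.f., 9.056 × 10^2 → 4 s.f.; limit is 2.
Rounded to 2 significant figures: 7.4 × 10^-1.

7.4 × 10^-1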